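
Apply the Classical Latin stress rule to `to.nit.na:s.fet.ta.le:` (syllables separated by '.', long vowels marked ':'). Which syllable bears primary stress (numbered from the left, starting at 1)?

Classical Latin: stress the penult if heavy (long vowel or closed), else the antepenult.
Weights: 4 fet H, 5 ta L, 6 le: H.
The penult (syllable 5, ta) is light, so stress falls on the antepenult (syllable 4, fet).
Stress on syllable 4: to.nit.na:s.ˈfet.ta.le:.

4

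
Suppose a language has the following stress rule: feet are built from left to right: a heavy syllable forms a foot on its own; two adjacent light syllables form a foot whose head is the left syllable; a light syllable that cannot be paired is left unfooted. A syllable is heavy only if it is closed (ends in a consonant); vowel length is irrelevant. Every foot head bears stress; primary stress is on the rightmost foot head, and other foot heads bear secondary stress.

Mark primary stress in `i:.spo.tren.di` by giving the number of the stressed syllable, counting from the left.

3

Weights: 1 i: L, 2 spo L, 3 tren H, 4 di L.
Parse left to right (heavy = foot alone; LL = one foot; stranded L unfooted): (ˈi:.spo) (ˈtren) di.
Foot heads: 1, 3.
Primary stress on the rightmost head = syllable 3.
Primary stress: syllable 3 → i:.spo.ˈtren.di.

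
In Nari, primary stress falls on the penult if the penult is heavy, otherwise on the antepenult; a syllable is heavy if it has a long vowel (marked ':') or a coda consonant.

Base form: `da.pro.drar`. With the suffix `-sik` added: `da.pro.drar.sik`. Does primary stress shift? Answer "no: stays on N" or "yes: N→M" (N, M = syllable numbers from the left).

Base `da.pro.drar` (3 syllables):
  Weights: 1 da L, 2 pro L, 3 drar H.
  The penult (syllable 2, pro) is light, so stress falls on the antepenult (syllable 1, da).
  → primary stress on syllable 1.
Suffixed `da.pro.drar.sik` (4 syllables):
  Weights: 2 pro L, 3 drar H, 4 sik H.
  The penult (syllable 3, drar) is heavy, so it takes stress.
  → primary stress on syllable 3.

yes: 1→3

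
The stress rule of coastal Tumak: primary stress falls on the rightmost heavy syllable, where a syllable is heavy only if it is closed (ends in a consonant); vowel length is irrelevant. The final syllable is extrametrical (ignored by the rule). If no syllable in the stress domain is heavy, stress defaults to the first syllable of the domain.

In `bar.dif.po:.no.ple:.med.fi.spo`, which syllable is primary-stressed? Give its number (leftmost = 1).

The final syllable (8, spo) is extrametrical; the stress domain is syllables 1–7.
Weights: 1 bar H, 2 dif H, 3 po: L, 4 no L, 5 ple: L, 6 med H, 7 fi L.
Heavy syllables in the domain: 1, 2, 6. The rightmost is syllable 6 (med).
Primary stress: syllable 6 → bar.dif.po:.no.ple:.ˈmed.fi.spo.

6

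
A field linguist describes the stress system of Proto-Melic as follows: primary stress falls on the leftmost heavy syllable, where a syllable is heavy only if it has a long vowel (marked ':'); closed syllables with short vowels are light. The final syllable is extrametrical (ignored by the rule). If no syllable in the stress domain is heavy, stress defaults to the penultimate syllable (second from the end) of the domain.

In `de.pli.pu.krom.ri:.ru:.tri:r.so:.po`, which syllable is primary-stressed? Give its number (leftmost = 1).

The final syllable (9, po) is extrametrical; the stress domain is syllables 1–8.
Weights: 1 de L, 2 pli L, 3 pu L, 4 krom L, 5 ri: H, 6 ru: H, 7 tri:r H, 8 so: H.
Heavy syllables in the domain: 5, 6, 7, 8. The leftmost is syllable 5 (ri:).
Primary stress: syllable 5 → de.pli.pu.krom.ˈri:.ru:.tri:r.so:.po.

5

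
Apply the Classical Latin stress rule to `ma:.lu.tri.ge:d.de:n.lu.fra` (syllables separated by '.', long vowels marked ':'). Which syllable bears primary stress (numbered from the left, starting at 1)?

Classical Latin: stress the penult if heavy (long vowel or closed), else the antepenult.
Weights: 5 de:n H, 6 lu L, 7 fra L.
The penult (syllable 6, lu) is light, so stress falls on the antepenult (syllable 5, de:n).
Stress on syllable 5: ma:.lu.tri.ge:d.ˈde:n.lu.fra.

5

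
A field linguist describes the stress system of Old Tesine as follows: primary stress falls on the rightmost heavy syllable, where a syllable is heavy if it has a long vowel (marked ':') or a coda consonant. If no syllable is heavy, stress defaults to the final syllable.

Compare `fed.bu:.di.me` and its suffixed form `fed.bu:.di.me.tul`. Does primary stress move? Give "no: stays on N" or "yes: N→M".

yes: 2→5

Base `fed.bu:.di.me` (4 syllables):
  Weights: 1 fed H, 2 bu: H, 3 di L, 4 me L.
  Heavy syllables in the domain: 1, 2. The rightmost is syllable 2 (bu:).
  → primary stress on syllable 2.
Suffixed `fed.bu:.di.me.tul` (5 syllables):
  Weights: 1 fed H, 2 bu: H, 3 di L, 4 me L, 5 tul H.
  Heavy syllables in the domain: 1, 2, 5. The rightmost is syllable 5 (tul).
  → primary stress on syllable 5.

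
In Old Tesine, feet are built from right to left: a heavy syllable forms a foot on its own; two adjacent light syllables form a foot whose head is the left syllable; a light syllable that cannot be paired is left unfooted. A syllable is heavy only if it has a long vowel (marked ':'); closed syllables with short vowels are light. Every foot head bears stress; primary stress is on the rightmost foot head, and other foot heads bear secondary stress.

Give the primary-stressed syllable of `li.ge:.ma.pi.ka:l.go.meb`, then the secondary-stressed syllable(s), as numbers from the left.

primary 6, secondary 2, 3, 5

Weights: 1 li L, 2 ge: H, 3 ma L, 4 pi L, 5 ka:l H, 6 go L, 7 meb L.
Parse right to left (heavy = foot alone; LL = one foot; stranded L unfooted): li (ˈge:) (ˈma.pi) (ˈka:l) (ˈgo.meb).
Foot heads: 2, 3, 5, 6.
Primary stress on the rightmost head = syllable 6.
Secondary stress on 2, 3, 5: li.ˌge:.ˌma.pi.ˌka:l.ˈgo.meb.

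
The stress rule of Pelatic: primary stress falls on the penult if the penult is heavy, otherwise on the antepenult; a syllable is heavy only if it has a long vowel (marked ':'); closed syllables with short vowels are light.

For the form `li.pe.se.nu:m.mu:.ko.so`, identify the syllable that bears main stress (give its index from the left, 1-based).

Weights: 5 mu: H, 6 ko L, 7 so L.
The penult (syllable 6, ko) is light, so stress falls on the antepenult (syllable 5, mu:).
Primary stress: syllable 5 → li.pe.se.nu:m.ˈmu:.ko.so.

5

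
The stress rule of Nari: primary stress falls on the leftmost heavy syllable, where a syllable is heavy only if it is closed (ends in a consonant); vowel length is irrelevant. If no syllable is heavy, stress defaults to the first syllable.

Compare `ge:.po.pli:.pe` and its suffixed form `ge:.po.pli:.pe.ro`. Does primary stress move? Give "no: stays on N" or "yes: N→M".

Base `ge:.po.pli:.pe` (4 syllables):
  Weights: 1 ge: L, 2 po L, 3 pli: L, 4 pe L.
  No heavy syllable in the domain; default to the first syllable = syllable 1.
  → primary stress on syllable 1.
Suffixed `ge:.po.pli:.pe.ro` (5 syllables):
  Weights: 1 ge: L, 2 po L, 3 pli: L, 4 pe L, 5 ro L.
  No heavy syllable in the domain; default to the first syllable = syllable 1.
  → primary stress on syllable 1.

no: stays on 1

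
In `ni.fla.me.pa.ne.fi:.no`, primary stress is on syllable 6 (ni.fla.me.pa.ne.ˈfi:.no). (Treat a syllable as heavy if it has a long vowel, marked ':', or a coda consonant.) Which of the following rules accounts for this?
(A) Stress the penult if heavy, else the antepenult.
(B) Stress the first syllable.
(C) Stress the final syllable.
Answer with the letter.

A

Rule A → syllable 6 ✓.
Rule B → syllable 1 (observed: 6).
Rule C → syllable 7 (observed: 6).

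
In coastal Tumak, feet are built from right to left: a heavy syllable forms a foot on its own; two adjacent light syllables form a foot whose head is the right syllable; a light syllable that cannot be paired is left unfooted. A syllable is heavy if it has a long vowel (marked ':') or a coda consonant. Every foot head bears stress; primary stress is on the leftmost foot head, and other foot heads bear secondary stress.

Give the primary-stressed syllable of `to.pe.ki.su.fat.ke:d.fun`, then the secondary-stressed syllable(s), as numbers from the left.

Weights: 1 to L, 2 pe L, 3 ki L, 4 su L, 5 fat H, 6 ke:d H, 7 fun H.
Parse right to left (heavy = foot alone; LL = one foot; stranded L unfooted): (to.ˈpe) (ki.ˈsu) (ˈfat) (ˈke:d) (ˈfun).
Foot heads: 2, 4, 5, 6, 7.
Primary stress on the leftmost head = syllable 2.
Secondary stress on 4, 5, 6, 7: to.ˈpe.ki.ˌsu.ˌfat.ˌke:d.ˌfun.

primary 2, secondary 4, 5, 6, 7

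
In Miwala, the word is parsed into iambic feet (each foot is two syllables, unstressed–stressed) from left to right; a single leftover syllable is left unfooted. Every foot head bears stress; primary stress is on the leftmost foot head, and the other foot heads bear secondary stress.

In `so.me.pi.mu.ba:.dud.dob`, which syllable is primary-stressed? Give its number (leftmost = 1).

Parse left to right into iambic (σˈσ) feet: (so.ˈme) (pi.ˈmu) (ba:.ˈdud) dob. Syllable 7 is left unfooted.
Foot heads (stressed positions): 2, 4, 6.
End Rule Leftmost: primary stress on the leftmost head = syllable 2.
Primary stress: syllable 2 → so.ˈme.pi.mu.ba:.dud.dob.

2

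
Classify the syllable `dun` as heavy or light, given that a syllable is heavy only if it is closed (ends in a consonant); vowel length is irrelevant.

`dun`: short vowel, closed (coda /n/). Closed (coda /n/) → heavy.

heavy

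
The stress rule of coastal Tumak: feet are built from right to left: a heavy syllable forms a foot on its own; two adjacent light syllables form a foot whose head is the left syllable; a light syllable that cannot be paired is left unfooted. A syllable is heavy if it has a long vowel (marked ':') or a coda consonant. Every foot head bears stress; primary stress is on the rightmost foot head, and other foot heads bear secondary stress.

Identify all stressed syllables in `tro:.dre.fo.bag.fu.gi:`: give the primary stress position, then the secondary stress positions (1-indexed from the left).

Weights: 1 tro: H, 2 dre L, 3 fo L, 4 bag H, 5 fu L, 6 gi: H.
Parse right to left (heavy = foot alone; LL = one foot; stranded L unfooted): (ˈtro:) (ˈdre.fo) (ˈbag) fu (ˈgi:).
Foot heads: 1, 2, 4, 6.
Primary stress on the rightmost head = syllable 6.
Secondary stress on 1, 2, 4: ˌtro:.ˌdre.fo.ˌbag.fu.ˈgi:.

primary 6, secondary 1, 2, 4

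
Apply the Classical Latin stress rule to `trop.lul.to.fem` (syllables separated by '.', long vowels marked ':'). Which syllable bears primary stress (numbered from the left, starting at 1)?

2

Classical Latin: stress the penult if heavy (long vowel or closed), else the antepenult.
Weights: 2 lul H, 3 to L, 4 fem H.
The penult (syllable 3, to) is light, so stress falls on the antepenult (syllable 2, lul).
Stress on syllable 2: trop.ˈlul.to.fem.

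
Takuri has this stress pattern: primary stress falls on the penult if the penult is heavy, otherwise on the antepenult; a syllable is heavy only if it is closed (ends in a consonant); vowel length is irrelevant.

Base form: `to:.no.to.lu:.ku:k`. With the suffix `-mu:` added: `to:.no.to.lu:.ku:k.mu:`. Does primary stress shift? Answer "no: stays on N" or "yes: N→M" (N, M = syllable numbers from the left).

Base `to:.no.to.lu:.ku:k` (5 syllables):
  Weights: 3 to L, 4 lu: L, 5 ku:k H.
  The penult (syllable 4, lu:) is light, so stress falls on the antepenult (syllable 3, to).
  → primary stress on syllable 3.
Suffixed `to:.no.to.lu:.ku:k.mu:` (6 syllables):
  Weights: 4 lu: L, 5 ku:k H, 6 mu: L.
  The penult (syllable 5, ku:k) is heavy, so it takes stress.
  → primary stress on syllable 5.

yes: 3→5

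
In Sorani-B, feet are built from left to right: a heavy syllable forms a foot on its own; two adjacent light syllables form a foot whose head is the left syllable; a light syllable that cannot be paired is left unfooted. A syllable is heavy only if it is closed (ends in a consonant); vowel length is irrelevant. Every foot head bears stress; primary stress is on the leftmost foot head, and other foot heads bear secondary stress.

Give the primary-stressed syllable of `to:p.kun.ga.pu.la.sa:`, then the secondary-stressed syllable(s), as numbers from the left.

Weights: 1 to:p H, 2 kun H, 3 ga L, 4 pu L, 5 la L, 6 sa: L.
Parse left to right (heavy = foot alone; LL = one foot; stranded L unfooted): (ˈto:p) (ˈkun) (ˈga.pu) (ˈla.sa:).
Foot heads: 1, 2, 3, 5.
Primary stress on the leftmost head = syllable 1.
Secondary stress on 2, 3, 5: ˈto:p.ˌkun.ˌga.pu.ˌla.sa:.

primary 1, secondary 2, 3, 5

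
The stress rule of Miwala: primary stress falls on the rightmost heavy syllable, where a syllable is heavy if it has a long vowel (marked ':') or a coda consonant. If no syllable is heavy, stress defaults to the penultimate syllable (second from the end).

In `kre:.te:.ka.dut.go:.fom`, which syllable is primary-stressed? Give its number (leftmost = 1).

Weights: 1 kre: H, 2 te: H, 3 ka L, 4 dut H, 5 go: H, 6 fom H.
Heavy syllables in the domain: 1, 2, 4, 5, 6. The rightmost is syllable 6 (fom).
Primary stress: syllable 6 → kre:.te:.ka.dut.go:.ˈfom.

6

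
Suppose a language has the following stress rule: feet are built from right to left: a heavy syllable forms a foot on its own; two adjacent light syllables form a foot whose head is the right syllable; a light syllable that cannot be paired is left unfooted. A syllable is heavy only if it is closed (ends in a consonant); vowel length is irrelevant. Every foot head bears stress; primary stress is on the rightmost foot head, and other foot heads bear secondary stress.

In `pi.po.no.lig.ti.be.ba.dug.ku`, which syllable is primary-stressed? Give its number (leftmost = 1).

Weights: 1 pi L, 2 po L, 3 no L, 4 lig H, 5 ti L, 6 be L, 7 ba L, 8 dug H, 9 ku L.
Parse right to left (heavy = foot alone; LL = one foot; stranded L unfooted): pi (po.ˈno) (ˈlig) ti (be.ˈba) (ˈdug) ku.
Foot heads: 3, 4, 7, 8.
Primary stress on the rightmost head = syllable 8.
Primary stress: syllable 8 → pi.po.no.lig.ti.be.ba.ˈdug.ku.

8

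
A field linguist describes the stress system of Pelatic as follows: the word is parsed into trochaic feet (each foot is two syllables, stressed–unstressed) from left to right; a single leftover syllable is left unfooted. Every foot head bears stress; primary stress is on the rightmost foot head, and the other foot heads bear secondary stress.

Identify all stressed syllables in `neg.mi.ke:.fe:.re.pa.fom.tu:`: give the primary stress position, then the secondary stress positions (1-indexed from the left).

primary 7, secondary 1, 3, 5

Parse left to right into trochaic (ˈσσ) feet: (ˈneg.mi) (ˈke:.fe:) (ˈre.pa) (ˈfom.tu:).
Foot heads (stressed positions): 1, 3, 5, 7.
End Rule Rightmost: primary stress on the rightmost head = syllable 7.
Secondary stress on 1, 3, 5: ˌneg.mi.ˌke:.fe:.ˌre.pa.ˈfom.tu:.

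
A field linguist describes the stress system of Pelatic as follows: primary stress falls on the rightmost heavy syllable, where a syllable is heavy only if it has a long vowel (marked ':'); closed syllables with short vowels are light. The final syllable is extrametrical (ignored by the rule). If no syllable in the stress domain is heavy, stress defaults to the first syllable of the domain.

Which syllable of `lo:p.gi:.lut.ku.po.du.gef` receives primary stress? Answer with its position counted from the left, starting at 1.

The final syllable (7, gef) is extrametrical; the stress domain is syllables 1–6.
Weights: 1 lo:p H, 2 gi: H, 3 lut L, 4 ku L, 5 po L, 6 du L.
Heavy syllables in the domain: 1, 2. The rightmost is syllable 2 (gi:).
Primary stress: syllable 2 → lo:p.ˈgi:.lut.ku.po.du.gef.

2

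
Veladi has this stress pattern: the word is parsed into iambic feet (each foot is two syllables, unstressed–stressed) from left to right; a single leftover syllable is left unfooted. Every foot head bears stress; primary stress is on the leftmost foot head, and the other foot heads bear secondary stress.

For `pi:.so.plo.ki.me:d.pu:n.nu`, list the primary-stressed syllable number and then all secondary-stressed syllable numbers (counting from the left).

Parse left to right into iambic (σˈσ) feet: (pi:.ˈso) (plo.ˈki) (me:d.ˈpu:n) nu. Syllable 7 is left unfooted.
Foot heads (stressed positions): 2, 4, 6.
End Rule Leftmost: primary stress on the leftmost head = syllable 2.
Secondary stress on 4, 6: pi:.ˈso.plo.ˌki.me:d.ˌpu:n.nu.

primary 2, secondary 4, 6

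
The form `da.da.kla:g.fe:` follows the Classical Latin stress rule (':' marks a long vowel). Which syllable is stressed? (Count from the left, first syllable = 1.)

3

Classical Latin: stress the penult if heavy (long vowel or closed), else the antepenult.
Weights: 2 da L, 3 kla:g H, 4 fe: H.
The penult (syllable 3, kla:g) is heavy, so it takes stress.
Stress on syllable 3: da.da.ˈkla:g.fe:.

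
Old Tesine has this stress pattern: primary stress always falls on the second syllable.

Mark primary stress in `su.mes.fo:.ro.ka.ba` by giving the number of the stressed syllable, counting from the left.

The word has 6 syllables; the second syllable is syllable 2 (mes).
Primary stress: syllable 2 → su.ˈmes.fo:.ro.ka.ba.

2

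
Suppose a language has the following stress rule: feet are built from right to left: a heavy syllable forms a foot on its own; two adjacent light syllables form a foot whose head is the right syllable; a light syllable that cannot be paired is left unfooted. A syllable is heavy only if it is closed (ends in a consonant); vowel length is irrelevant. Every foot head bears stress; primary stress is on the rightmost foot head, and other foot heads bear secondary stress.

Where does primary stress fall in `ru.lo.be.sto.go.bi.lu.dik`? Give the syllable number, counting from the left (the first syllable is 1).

8

Weights: 1 ru L, 2 lo L, 3 be L, 4 sto L, 5 go L, 6 bi L, 7 lu L, 8 dik H.
Parse right to left (heavy = foot alone; LL = one foot; stranded L unfooted): ru (lo.ˈbe) (sto.ˈgo) (bi.ˈlu) (ˈdik).
Foot heads: 3, 5, 7, 8.
Primary stress on the rightmost head = syllable 8.
Primary stress: syllable 8 → ru.lo.be.sto.go.bi.lu.ˈdik.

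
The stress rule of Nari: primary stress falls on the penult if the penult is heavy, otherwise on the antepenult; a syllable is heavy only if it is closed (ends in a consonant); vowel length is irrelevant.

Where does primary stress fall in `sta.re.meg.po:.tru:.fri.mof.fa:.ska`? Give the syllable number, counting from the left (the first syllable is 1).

7

Weights: 7 mof H, 8 fa: L, 9 ska L.
The penult (syllable 8, fa:) is light, so stress falls on the antepenult (syllable 7, mof).
Primary stress: syllable 7 → sta.re.meg.po:.tru:.fri.ˈmof.fa:.ska.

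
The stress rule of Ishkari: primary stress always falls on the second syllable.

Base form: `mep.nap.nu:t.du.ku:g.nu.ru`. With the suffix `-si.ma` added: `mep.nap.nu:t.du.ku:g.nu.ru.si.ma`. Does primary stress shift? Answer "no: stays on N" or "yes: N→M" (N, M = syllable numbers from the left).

Base `mep.nap.nu:t.du.ku:g.nu.ru` (7 syllables):
  The word has 7 syllables; the second syllable is syllable 2 (nap).
  → primary stress on syllable 2.
Suffixed `mep.nap.nu:t.du.ku:g.nu.ru.si.ma` (9 syllables):
  The word has 9 syllables; the second syllable is syllable 2 (nap).
  → primary stress on syllable 2.

no: stays on 2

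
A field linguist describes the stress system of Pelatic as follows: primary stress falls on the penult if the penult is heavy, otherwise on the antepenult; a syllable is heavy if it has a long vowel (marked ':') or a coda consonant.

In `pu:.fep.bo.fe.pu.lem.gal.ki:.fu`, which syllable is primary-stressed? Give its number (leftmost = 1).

8

Weights: 7 gal H, 8 ki: H, 9 fu L.
The penult (syllable 8, ki:) is heavy, so it takes stress.
Primary stress: syllable 8 → pu:.fep.bo.fe.pu.lem.gal.ˈki:.fu.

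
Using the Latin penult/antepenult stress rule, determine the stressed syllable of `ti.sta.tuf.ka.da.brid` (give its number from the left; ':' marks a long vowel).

4

Classical Latin: stress the penult if heavy (long vowel or closed), else the antepenult.
Weights: 4 ka L, 5 da L, 6 brid H.
The penult (syllable 5, da) is light, so stress falls on the antepenult (syllable 4, ka).
Stress on syllable 4: ti.sta.tuf.ˈka.da.brid.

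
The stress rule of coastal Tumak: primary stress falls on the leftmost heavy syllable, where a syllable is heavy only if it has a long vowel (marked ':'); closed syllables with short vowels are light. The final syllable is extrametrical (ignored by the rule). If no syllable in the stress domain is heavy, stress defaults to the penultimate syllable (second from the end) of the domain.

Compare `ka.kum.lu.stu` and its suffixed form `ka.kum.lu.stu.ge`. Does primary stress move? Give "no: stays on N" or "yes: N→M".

yes: 2→3

Base `ka.kum.lu.stu` (4 syllables):
  The final syllable (4, stu) is extrametrical; the stress domain is syllables 1–3.
  Weights: 1 ka L, 2 kum L, 3 lu L.
  No heavy syllable in the domain; default to the penultimate syllable (second from the end) of the domain = syllable 2.
  → primary stress on syllable 2.
Suffixed `ka.kum.lu.stu.ge` (5 syllables):
  The final syllable (5, ge) is extrametrical; the stress domain is syllables 1–4.
  Weights: 1 ka L, 2 kum L, 3 lu L, 4 stu L.
  No heavy syllable in the domain; default to the penultimate syllable (second from the end) of the domain = syllable 3.
  → primary stress on syllable 3.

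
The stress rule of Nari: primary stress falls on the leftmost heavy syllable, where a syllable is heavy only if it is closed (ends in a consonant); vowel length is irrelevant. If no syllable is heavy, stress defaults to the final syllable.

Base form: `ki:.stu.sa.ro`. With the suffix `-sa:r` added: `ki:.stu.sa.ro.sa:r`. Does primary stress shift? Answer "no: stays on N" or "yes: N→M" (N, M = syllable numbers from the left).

Base `ki:.stu.sa.ro` (4 syllables):
  Weights: 1 ki: L, 2 stu L, 3 sa L, 4 ro L.
  No heavy syllable in the domain; default to the final syllable = syllable 4.
  → primary stress on syllable 4.
Suffixed `ki:.stu.sa.ro.sa:r` (5 syllables):
  Weights: 1 ki: L, 2 stu L, 3 sa L, 4 ro L, 5 sa:r H.
  Heavy syllables in the domain: 5. The leftmost is syllable 5 (sa:r).
  → primary stress on syllable 5.

yes: 4→5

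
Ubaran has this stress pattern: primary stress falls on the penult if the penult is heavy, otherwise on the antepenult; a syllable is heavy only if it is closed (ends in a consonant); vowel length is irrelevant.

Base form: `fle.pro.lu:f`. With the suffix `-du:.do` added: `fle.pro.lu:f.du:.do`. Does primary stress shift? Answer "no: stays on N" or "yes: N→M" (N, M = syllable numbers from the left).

yes: 1→3

Base `fle.pro.lu:f` (3 syllables):
  Weights: 1 fle L, 2 pro L, 3 lu:f H.
  The penult (syllable 2, pro) is light, so stress falls on the antepenult (syllable 1, fle).
  → primary stress on syllable 1.
Suffixed `fle.pro.lu:f.du:.do` (5 syllables):
  Weights: 3 lu:f H, 4 du: L, 5 do L.
  The penult (syllable 4, du:) is light, so stress falls on the antepenult (syllable 3, lu:f).
  → primary stress on syllable 3.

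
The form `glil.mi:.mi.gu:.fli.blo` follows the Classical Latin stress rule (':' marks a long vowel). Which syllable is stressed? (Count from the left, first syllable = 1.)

4

Classical Latin: stress the penult if heavy (long vowel or closed), else the antepenult.
Weights: 4 gu: H, 5 fli L, 6 blo L.
The penult (syllable 5, fli) is light, so stress falls on the antepenult (syllable 4, gu:).
Stress on syllable 4: glil.mi:.mi.ˈgu:.fli.blo.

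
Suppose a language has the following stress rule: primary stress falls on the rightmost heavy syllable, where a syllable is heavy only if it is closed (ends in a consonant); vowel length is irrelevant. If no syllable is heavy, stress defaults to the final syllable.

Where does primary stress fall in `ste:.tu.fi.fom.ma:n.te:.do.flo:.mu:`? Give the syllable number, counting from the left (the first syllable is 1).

5

Weights: 1 ste: L, 2 tu L, 3 fi L, 4 fom H, 5 ma:n H, 6 te: L, 7 do L, 8 flo: L, 9 mu: L.
Heavy syllables in the domain: 4, 5. The rightmost is syllable 5 (ma:n).
Primary stress: syllable 5 → ste:.tu.fi.fom.ˈma:n.te:.do.flo:.mu:.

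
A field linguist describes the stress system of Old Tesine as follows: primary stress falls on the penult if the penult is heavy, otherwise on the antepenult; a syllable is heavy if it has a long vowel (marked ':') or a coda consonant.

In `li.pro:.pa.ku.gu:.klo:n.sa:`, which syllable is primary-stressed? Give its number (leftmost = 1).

6

Weights: 5 gu: H, 6 klo:n H, 7 sa: H.
The penult (syllable 6, klo:n) is heavy, so it takes stress.
Primary stress: syllable 6 → li.pro:.pa.ku.gu:.ˈklo:n.sa:.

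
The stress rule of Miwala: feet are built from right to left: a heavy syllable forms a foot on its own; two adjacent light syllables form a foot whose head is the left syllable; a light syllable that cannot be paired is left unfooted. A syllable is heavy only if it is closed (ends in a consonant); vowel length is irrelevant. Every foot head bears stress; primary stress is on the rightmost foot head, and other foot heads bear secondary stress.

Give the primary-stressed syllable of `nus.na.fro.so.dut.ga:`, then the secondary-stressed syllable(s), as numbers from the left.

Weights: 1 nus H, 2 na L, 3 fro L, 4 so L, 5 dut H, 6 ga: L.
Parse right to left (heavy = foot alone; LL = one foot; stranded L unfooted): (ˈnus) na (ˈfro.so) (ˈdut) ga:.
Foot heads: 1, 3, 5.
Primary stress on the rightmost head = syllable 5.
Secondary stress on 1, 3: ˌnus.na.ˌfro.so.ˈdut.ga:.

primary 5, secondary 1, 3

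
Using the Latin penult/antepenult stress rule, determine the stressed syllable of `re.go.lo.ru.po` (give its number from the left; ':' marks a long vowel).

Classical Latin: stress the penult if heavy (long vowel or closed), else the antepenult.
Weights: 3 lo L, 4 ru L, 5 po L.
The penult (syllable 4, ru) is light, so stress falls on the antepenult (syllable 3, lo).
Stress on syllable 3: re.go.ˈlo.ru.po.

3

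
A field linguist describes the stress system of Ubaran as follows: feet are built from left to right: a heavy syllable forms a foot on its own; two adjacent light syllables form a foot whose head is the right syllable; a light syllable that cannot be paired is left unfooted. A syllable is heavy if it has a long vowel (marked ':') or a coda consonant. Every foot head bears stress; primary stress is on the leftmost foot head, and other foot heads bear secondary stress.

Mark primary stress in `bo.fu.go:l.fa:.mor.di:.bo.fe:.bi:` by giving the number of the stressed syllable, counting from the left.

Weights: 1 bo L, 2 fu L, 3 go:l H, 4 fa: H, 5 mor H, 6 di: H, 7 bo L, 8 fe: H, 9 bi: H.
Parse left to right (heavy = foot alone; LL = one foot; stranded L unfooted): (bo.ˈfu) (ˈgo:l) (ˈfa:) (ˈmor) (ˈdi:) bo (ˈfe:) (ˈbi:).
Foot heads: 2, 3, 4, 5, 6, 8, 9.
Primary stress on the leftmost head = syllable 2.
Primary stress: syllable 2 → bo.ˈfu.go:l.fa:.mor.di:.bo.fe:.bi:.

2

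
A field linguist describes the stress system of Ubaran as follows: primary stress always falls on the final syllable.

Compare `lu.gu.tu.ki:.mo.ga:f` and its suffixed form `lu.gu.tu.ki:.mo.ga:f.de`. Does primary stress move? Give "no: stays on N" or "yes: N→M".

Base `lu.gu.tu.ki:.mo.ga:f` (6 syllables):
  The word has 6 syllables; the final syllable is syllable 6 (ga:f).
  → primary stress on syllable 6.
Suffixed `lu.gu.tu.ki:.mo.ga:f.de` (7 syllables):
  The word has 7 syllables; the final syllable is syllable 7 (de).
  → primary stress on syllable 7.

yes: 6→7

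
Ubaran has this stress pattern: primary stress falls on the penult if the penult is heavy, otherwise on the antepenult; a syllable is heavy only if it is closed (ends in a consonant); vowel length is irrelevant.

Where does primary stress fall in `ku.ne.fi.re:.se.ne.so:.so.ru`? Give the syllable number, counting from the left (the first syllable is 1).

Weights: 7 so: L, 8 so L, 9 ru L.
The penult (syllable 8, so) is light, so stress falls on the antepenult (syllable 7, so:).
Primary stress: syllable 7 → ku.ne.fi.re:.se.ne.ˈso:.so.ru.

7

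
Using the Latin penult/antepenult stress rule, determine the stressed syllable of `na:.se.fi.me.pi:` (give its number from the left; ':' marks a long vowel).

Classical Latin: stress the penult if heavy (long vowel or closed), else the antepenult.
Weights: 3 fi L, 4 me L, 5 pi: H.
The penult (syllable 4, me) is light, so stress falls on the antepenult (syllable 3, fi).
Stress on syllable 3: na:.se.ˈfi.me.pi:.

3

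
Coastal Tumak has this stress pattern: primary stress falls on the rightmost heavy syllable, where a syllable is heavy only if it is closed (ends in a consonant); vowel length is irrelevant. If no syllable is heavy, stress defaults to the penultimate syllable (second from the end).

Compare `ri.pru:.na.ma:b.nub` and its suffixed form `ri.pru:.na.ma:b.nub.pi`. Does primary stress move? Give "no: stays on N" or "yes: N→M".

no: stays on 5

Base `ri.pru:.na.ma:b.nub` (5 syllables):
  Weights: 1 ri L, 2 pru: L, 3 na L, 4 ma:b H, 5 nub H.
  Heavy syllables in the domain: 4, 5. The rightmost is syllable 5 (nub).
  → primary stress on syllable 5.
Suffixed `ri.pru:.na.ma:b.nub.pi` (6 syllables):
  Weights: 1 ri L, 2 pru: L, 3 na L, 4 ma:b H, 5 nub H, 6 pi L.
  Heavy syllables in the domain: 4, 5. The rightmost is syllable 5 (nub).
  → primary stress on syllable 5.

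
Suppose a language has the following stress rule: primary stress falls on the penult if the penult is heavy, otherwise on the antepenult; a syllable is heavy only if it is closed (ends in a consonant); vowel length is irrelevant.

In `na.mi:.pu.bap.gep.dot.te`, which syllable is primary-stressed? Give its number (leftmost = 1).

6

Weights: 5 gep H, 6 dot H, 7 te L.
The penult (syllable 6, dot) is heavy, so it takes stress.
Primary stress: syllable 6 → na.mi:.pu.bap.gep.ˈdot.te.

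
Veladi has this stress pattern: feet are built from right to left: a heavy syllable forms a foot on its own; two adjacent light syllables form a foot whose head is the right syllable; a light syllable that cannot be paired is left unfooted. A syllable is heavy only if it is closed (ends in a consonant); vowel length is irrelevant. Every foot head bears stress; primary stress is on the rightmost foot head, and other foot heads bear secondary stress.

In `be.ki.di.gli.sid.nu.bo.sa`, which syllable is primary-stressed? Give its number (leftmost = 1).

8

Weights: 1 be L, 2 ki L, 3 di L, 4 gli L, 5 sid H, 6 nu L, 7 bo L, 8 sa L.
Parse right to left (heavy = foot alone; LL = one foot; stranded L unfooted): (be.ˈki) (di.ˈgli) (ˈsid) nu (bo.ˈsa).
Foot heads: 2, 4, 5, 8.
Primary stress on the rightmost head = syllable 8.
Primary stress: syllable 8 → be.ki.di.gli.sid.nu.bo.ˈsa.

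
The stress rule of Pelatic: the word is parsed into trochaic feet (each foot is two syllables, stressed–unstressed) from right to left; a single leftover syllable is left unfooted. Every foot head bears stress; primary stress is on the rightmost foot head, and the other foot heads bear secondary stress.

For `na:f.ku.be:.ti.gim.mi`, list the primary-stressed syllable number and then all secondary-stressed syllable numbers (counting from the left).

primary 5, secondary 1, 3

Parse right to left into trochaic (ˈσσ) feet: (ˈna:f.ku) (ˈbe:.ti) (ˈgim.mi).
Foot heads (stressed positions): 1, 3, 5.
End Rule Rightmost: primary stress on the rightmost head = syllable 5.
Secondary stress on 1, 3: ˌna:f.ku.ˌbe:.ti.ˈgim.mi.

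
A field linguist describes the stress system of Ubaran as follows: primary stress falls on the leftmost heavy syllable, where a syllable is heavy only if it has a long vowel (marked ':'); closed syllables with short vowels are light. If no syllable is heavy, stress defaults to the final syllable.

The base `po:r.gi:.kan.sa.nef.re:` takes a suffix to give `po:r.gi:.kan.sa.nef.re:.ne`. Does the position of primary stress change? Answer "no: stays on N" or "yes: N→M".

no: stays on 1

Base `po:r.gi:.kan.sa.nef.re:` (6 syllables):
  Weights: 1 po:r H, 2 gi: H, 3 kan L, 4 sa L, 5 nef L, 6 re: H.
  Heavy syllables in the domain: 1, 2, 6. The leftmost is syllable 1 (po:r).
  → primary stress on syllable 1.
Suffixed `po:r.gi:.kan.sa.nef.re:.ne` (7 syllables):
  Weights: 1 po:r H, 2 gi: H, 3 kan L, 4 sa L, 5 nef L, 6 re: H, 7 ne L.
  Heavy syllables in the domain: 1, 2, 6. The leftmost is syllable 1 (po:r).
  → primary stress on syllable 1.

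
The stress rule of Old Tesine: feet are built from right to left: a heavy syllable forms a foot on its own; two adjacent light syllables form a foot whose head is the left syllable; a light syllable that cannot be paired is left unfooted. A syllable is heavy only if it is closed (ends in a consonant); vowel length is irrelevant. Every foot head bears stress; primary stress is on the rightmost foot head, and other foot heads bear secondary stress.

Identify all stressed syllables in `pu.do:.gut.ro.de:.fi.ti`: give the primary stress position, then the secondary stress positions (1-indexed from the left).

Weights: 1 pu L, 2 do: L, 3 gut H, 4 ro L, 5 de: L, 6 fi L, 7 ti L.
Parse right to left (heavy = foot alone; LL = one foot; stranded L unfooted): (ˈpu.do:) (ˈgut) (ˈro.de:) (ˈfi.ti).
Foot heads: 1, 3, 4, 6.
Primary stress on the rightmost head = syllable 6.
Secondary stress on 1, 3, 4: ˌpu.do:.ˌgut.ˌro.de:.ˈfi.ti.

primary 6, secondary 1, 3, 4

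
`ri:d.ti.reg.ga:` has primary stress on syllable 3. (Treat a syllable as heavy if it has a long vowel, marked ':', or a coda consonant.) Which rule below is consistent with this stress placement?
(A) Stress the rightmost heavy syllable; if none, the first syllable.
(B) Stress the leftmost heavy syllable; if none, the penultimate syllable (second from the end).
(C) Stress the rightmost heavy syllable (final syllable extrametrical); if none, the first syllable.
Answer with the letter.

C

Rule A → syllable 4 (observed: 3).
Rule B → syllable 1 (observed: 3).
Rule C → syllable 3 ✓.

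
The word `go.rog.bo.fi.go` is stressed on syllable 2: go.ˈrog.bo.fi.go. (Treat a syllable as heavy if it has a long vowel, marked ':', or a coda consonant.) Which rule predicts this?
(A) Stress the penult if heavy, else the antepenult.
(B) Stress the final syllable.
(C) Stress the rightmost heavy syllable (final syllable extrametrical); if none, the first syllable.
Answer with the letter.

Rule A → syllable 3 (observed: 2).
Rule B → syllable 5 (observed: 2).
Rule C → syllable 2 ✓.

C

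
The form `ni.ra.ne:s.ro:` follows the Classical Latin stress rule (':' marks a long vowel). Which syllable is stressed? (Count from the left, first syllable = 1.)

3

Classical Latin: stress the penult if heavy (long vowel or closed), else the antepenult.
Weights: 2 ra L, 3 ne:s H, 4 ro: H.
The penult (syllable 3, ne:s) is heavy, so it takes stress.
Stress on syllable 3: ni.ra.ˈne:s.ro:.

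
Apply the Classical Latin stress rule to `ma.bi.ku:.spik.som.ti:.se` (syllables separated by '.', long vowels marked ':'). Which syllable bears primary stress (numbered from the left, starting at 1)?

6

Classical Latin: stress the penult if heavy (long vowel or closed), else the antepenult.
Weights: 5 som H, 6 ti: H, 7 se L.
The penult (syllable 6, ti:) is heavy, so it takes stress.
Stress on syllable 6: ma.bi.ku:.spik.som.ˈti:.se.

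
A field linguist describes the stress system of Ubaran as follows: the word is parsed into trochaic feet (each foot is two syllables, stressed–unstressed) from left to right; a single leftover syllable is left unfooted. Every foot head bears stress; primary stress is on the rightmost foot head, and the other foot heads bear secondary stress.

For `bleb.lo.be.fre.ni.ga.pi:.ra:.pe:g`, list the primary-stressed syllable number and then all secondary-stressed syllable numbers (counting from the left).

Parse left to right into trochaic (ˈσσ) feet: (ˈbleb.lo) (ˈbe.fre) (ˈni.ga) (ˈpi:.ra:) pe:g. Syllable 9 is left unfooted.
Foot heads (stressed positions): 1, 3, 5, 7.
End Rule Rightmost: primary stress on the rightmost head = syllable 7.
Secondary stress on 1, 3, 5: ˌbleb.lo.ˌbe.fre.ˌni.ga.ˈpi:.ra:.pe:g.

primary 7, secondary 1, 3, 5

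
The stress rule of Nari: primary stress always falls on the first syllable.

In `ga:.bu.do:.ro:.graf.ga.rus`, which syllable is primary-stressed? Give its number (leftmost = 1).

1

The word has 7 syllables; the first syllable is syllable 1 (ga:).
Primary stress: syllable 1 → ˈga:.bu.do:.ro:.graf.ga.rus.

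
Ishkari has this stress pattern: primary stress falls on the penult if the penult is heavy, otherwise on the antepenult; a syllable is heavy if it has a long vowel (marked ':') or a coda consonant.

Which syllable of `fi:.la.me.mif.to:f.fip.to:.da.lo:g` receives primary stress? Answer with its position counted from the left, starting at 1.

7

Weights: 7 to: H, 8 da L, 9 lo:g H.
The penult (syllable 8, da) is light, so stress falls on the antepenult (syllable 7, to:).
Primary stress: syllable 7 → fi:.la.me.mif.to:f.fip.ˈto:.da.lo:g.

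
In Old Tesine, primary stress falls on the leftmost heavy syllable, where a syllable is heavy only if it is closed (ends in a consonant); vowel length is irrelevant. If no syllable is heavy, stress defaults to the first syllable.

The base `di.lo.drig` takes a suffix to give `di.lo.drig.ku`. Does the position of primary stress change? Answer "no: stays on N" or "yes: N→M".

no: stays on 3

Base `di.lo.drig` (3 syllables):
  Weights: 1 di L, 2 lo L, 3 drig H.
  Heavy syllables in the domain: 3. The leftmost is syllable 3 (drig).
  → primary stress on syllable 3.
Suffixed `di.lo.drig.ku` (4 syllables):
  Weights: 1 di L, 2 lo L, 3 drig H, 4 ku L.
  Heavy syllables in the domain: 3. The leftmost is syllable 3 (drig).
  → primary stress on syllable 3.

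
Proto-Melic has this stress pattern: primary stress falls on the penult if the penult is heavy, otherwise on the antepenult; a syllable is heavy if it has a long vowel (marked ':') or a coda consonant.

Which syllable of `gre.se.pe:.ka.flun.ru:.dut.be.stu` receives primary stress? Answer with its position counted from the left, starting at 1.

Weights: 7 dut H, 8 be L, 9 stu L.
The penult (syllable 8, be) is light, so stress falls on the antepenult (syllable 7, dut).
Primary stress: syllable 7 → gre.se.pe:.ka.flun.ru:.ˈdut.be.stu.

7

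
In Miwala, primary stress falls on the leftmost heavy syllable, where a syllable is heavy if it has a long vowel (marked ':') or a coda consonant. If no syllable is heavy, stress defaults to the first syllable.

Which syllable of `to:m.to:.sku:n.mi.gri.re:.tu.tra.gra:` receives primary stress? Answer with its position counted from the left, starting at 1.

Weights: 1 to:m H, 2 to: H, 3 sku:n H, 4 mi L, 5 gri L, 6 re: H, 7 tu L, 8 tra L, 9 gra: H.
Heavy syllables in the domain: 1, 2, 3, 6, 9. The leftmost is syllable 1 (to:m).
Primary stress: syllable 1 → ˈto:m.to:.sku:n.mi.gri.re:.tu.tra.gra:.

1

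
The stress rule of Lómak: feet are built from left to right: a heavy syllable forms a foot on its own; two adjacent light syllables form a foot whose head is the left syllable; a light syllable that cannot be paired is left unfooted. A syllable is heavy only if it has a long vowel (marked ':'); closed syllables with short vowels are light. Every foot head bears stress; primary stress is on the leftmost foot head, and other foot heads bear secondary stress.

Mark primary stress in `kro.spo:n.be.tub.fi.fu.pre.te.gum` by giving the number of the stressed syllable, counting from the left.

Weights: 1 kro L, 2 spo:n H, 3 be L, 4 tub L, 5 fi L, 6 fu L, 7 pre L, 8 te L, 9 gum L.
Parse left to right (heavy = foot alone; LL = one foot; stranded L unfooted): kro (ˈspo:n) (ˈbe.tub) (ˈfi.fu) (ˈpre.te) gum.
Foot heads: 2, 3, 5, 7.
Primary stress on the leftmost head = syllable 2.
Primary stress: syllable 2 → kro.ˈspo:n.be.tub.fi.fu.pre.te.gum.

2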